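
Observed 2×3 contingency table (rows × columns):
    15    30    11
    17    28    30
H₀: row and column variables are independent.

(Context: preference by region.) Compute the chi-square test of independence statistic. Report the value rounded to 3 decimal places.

Row totals [56, 75], col totals [32, 58, 41], n=131
χ² = (15−13.68)²/13.68 + (30−24.79)²/24.79 + (11−17.53)²/17.53 + (17−18.32)²/18.32 + (28−33.21)²/33.21 + (30−23.47)²/23.47 = 6.3773
df = 2

test statistic = 6.377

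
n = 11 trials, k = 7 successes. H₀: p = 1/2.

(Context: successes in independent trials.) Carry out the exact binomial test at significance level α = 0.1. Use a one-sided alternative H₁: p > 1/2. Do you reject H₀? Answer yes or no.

Exact binomial: n=11, k=7, p₀=1/2=0.5000
P(X≥7) from Σ C(n,i)·p₀^i·(1−p₀)^(n−i)
p-value (one-sided, H₁ greater) = 0.27441
At α=0.1: p ≥ α → fail to reject H₀

reject H₀: no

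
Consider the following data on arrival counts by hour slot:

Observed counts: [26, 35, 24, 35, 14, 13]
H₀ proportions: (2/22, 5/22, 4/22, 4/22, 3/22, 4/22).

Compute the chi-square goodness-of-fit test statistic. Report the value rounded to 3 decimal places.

n = 147; E_i = n·p_i = [13.36, 33.41, 26.73, 26.73, 20.05, 26.73]
χ² = (26−13.36)²/13.36 + (35−33.41)²/33.41 + (24−26.73)²/26.73 + (35−26.73)²/26.73 + (14−20.05)²/20.05 + (13−26.73)²/26.73 = 23.7370
df = 5

test statistic = 23.737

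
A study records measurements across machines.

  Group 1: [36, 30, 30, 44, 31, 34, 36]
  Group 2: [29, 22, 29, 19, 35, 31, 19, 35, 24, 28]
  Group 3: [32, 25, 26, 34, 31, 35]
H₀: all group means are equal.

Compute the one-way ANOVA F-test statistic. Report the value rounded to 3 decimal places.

test statistic = 4.047

Group means [34.43, 27.10, 30.50], grand mean 30.217
SSB = Σnᵢ(x̄ᵢ−x̄)² = 221.799; SSW = ΣΣ(x−x̄ᵢ)² = 548.114
MSB = 221.799/2 = 110.8994; MSW = 548.114/20 = 27.4057
F = MSB/MSW = 4.0466
df = (2, 20)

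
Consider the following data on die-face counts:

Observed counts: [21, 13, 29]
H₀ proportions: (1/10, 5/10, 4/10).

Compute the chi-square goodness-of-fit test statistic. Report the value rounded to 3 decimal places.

test statistic = 45.738

n = 63; E_i = n·p_i = [6.30, 31.50, 25.20]
χ² = (21−6.30)²/6.30 + (13−31.50)²/31.50 + (29−25.20)²/25.20 = 45.7381
df = 2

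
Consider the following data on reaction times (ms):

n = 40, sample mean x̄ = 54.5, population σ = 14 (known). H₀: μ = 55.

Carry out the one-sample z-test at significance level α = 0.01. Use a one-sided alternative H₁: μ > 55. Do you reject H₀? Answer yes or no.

reject H₀: no

SE = σ/√n = 14/√40 = 2.2136
z = (x̄−μ₀)/SE = (54.5−55)/2.2136 = -0.2259
p-value (one-sided, H₁ greater) = 0.58935
At α=0.01: p ≥ α → fail to reject H₀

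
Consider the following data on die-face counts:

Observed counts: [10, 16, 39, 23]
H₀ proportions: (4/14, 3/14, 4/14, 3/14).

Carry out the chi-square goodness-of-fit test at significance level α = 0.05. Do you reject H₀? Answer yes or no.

reject H₀: yes

n = 88; E_i = n·p_i = [25.14, 18.86, 25.14, 18.86]
χ² = (10−25.14)²/25.14 + (16−18.86)²/18.86 + (39−25.14)²/25.14 + (23−18.86)²/18.86 = 18.1004
df = 3
p-value (upper-tail) = 0.00042
At α=0.05: p < α → reject H₀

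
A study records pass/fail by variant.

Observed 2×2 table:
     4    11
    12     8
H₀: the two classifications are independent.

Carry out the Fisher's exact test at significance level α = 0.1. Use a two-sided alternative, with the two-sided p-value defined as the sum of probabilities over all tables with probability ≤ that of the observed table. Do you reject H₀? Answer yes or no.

Margins: r₁=15, r₂=20, c₁=16, c₂=19, n=35
p_obs = C(15,4)·C(20,12)/C(35,16); sum pmf over tables with pmf ≤ p_obs
p-value (two-sided) = 0.08656
At α=0.1: p < α → reject H₀

reject H₀: yes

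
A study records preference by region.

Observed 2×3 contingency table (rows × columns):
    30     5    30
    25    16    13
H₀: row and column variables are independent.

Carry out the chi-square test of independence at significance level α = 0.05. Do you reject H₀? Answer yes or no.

reject H₀: yes

Row totals [65, 54], col totals [55, 21, 43], n=119
χ² = (30−30.04)²/30.04 + (5−11.47)²/11.47 + (30−23.49)²/23.49 + (25−24.96)²/24.96 + (16−9.53)²/9.53 + (13−19.51)²/19.51 = 12.0233
df = 2
p-value (upper-tail) = 0.00245
At α=0.05: p < α → reject H₀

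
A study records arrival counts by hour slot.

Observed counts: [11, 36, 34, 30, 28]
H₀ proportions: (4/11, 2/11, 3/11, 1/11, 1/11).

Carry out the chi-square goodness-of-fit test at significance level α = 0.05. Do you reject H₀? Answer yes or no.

n = 139; E_i = n·p_i = [50.55, 25.27, 37.91, 12.64, 12.64]
χ² = (11−50.55)²/50.55 + (36−25.27)²/25.27 + (34−37.91)²/37.91 + (30−12.64)²/12.64 + (28−12.64)²/12.64 = 78.4347
df = 4
p-value (upper-tail) = 0.00000
At α=0.05: p < α → reject H₀

reject H₀: yes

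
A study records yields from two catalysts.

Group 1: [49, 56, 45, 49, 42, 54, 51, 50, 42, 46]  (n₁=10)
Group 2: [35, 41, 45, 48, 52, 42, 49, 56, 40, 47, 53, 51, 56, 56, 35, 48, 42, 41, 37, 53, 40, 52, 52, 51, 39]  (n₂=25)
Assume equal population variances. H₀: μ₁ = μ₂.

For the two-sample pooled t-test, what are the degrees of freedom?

df = n₁ + n₂ − 2 = 10 + 25 − 2 = 33

degrees of freedom = 33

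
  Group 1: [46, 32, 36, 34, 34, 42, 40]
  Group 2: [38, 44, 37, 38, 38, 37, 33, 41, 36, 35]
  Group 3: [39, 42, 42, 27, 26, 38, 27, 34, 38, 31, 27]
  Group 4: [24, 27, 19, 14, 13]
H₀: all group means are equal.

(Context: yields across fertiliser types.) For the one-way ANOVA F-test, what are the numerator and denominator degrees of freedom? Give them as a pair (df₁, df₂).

degrees of freedom = [3, 29]

k = 4 groups, N = 33 total
df = (k−1, N−k) = (4−1, 33−4) = (3, 29)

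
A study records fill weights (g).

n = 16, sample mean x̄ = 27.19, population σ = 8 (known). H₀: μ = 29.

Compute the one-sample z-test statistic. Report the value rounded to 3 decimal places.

SE = σ/√n = 8/√16 = 2.0000
z = (x̄−μ₀)/SE = (27.19−29)/2.0000 = -0.9050

test statistic = -0.905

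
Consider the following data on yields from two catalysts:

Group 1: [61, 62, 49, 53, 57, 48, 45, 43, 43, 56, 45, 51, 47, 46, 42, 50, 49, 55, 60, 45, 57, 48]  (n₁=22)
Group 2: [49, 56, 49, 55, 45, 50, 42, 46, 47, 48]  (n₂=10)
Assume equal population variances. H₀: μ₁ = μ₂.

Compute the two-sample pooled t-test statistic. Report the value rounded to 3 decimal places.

test statistic = 0.854

x̄₁=50.545, s₁=6.170, n₁=22
x̄₂=48.700, s₂=4.270, n₂=10
s_p² = [21·6.170² + 9·4.270²]/30 = 32.1185
SE = √(s_p²·(1/22+1/10)) = 2.1614
t = (50.545−48.700)/2.1614 = 0.8538
df = 30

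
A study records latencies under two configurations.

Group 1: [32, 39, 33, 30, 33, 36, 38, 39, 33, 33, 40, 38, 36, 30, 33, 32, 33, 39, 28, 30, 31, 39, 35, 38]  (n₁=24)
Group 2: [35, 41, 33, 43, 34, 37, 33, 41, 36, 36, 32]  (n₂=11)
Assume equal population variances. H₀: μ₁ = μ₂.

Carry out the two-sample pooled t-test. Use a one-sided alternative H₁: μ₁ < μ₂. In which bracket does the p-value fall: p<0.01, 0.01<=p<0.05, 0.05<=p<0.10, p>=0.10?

p-value bracket: 0.05<=p<0.10

x̄₁=34.500, s₁=3.575, n₁=24
x̄₂=36.455, s₂=3.698, n₂=11
s_p² = [23·3.575² + 10·3.698²]/33 = 13.0523
SE = √(s_p²·(1/24+1/11)) = 1.3155
t = (34.500−36.455)/1.3155 = -1.4858
df = 33
p-value (one-sided, H₁ less) = 0.07341
→ bracket: 0.05<=p<0.10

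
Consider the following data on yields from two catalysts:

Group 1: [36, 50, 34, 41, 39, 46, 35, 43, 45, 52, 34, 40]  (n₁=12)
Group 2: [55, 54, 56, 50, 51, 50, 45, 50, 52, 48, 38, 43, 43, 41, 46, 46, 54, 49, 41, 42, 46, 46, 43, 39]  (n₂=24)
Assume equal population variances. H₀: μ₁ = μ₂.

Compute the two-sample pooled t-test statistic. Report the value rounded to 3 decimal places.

test statistic = -2.963

x̄₁=41.250, s₁=6.107, n₁=12
x̄₂=47.000, s₂=5.167, n₂=24
s_p² = [11·6.107² + 23·5.167²]/34 = 30.1250
SE = √(s_p²·(1/12+1/24)) = 1.9405
t = (41.250−47.000)/1.9405 = -2.9631
df = 34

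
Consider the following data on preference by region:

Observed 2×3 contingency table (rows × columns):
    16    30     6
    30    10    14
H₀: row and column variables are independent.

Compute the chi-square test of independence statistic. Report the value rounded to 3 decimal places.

test statistic = 17.429

Row totals [52, 54], col totals [46, 40, 20], n=106
χ² = (16−22.57)²/22.57 + (30−19.62)²/19.62 + (6−9.81)²/9.81 + (30−23.43)²/23.43 + (10−20.38)²/20.38 + (14−10.19)²/10.19 = 17.4293
df = 2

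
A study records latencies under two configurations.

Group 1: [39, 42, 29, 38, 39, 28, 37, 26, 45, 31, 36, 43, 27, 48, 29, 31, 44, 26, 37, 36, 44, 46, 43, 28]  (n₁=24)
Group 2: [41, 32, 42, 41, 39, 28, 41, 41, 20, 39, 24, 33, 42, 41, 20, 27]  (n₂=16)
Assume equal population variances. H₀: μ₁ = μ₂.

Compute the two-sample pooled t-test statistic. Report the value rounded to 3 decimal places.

test statistic = 0.778

x̄₁=36.333, s₁=7.118, n₁=24
x̄₂=34.438, s₂=8.173, n₂=16
s_p² = [23·7.118² + 15·8.173²]/38 = 57.0334
SE = √(s_p²·(1/24+1/16)) = 2.4374
t = (36.333−34.438)/2.4374 = 0.7778
df = 38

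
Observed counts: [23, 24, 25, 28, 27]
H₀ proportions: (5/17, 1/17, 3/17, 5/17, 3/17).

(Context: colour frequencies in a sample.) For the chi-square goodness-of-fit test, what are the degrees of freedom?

degrees of freedom = 4

df = k − 1 = 5 − 1 = 4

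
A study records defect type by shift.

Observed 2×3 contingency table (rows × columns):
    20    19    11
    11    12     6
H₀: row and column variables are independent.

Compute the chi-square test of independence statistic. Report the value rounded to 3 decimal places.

test statistic = 0.088

Row totals [50, 29], col totals [31, 31, 17], n=79
χ² = (20−19.62)²/19.62 + (19−19.62)²/19.62 + (11−10.76)²/10.76 + (11−11.38)²/11.38 + (12−11.38)²/11.38 + (6−6.24)²/6.24 = 0.0881
df = 2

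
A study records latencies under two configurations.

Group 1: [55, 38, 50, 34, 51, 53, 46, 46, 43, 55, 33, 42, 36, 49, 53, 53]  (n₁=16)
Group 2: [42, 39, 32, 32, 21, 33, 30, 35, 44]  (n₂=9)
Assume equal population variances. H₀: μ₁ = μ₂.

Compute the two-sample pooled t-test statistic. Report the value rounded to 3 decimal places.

x̄₁=46.062, s₁=7.576, n₁=16
x̄₂=34.222, s₂=6.924, n₂=9
s_p² = [15·7.576² + 8·6.924²]/23 = 54.1084
SE = √(s_p²·(1/16+1/9)) = 3.0649
t = (46.062−34.222)/3.0649 = 3.8631
df = 23

test statistic = 3.863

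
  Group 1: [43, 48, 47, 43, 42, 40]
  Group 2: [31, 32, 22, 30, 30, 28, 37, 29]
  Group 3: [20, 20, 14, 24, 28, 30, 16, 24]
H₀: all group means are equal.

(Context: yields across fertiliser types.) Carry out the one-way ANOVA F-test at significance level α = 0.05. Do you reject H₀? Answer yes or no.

reject H₀: yes

Group means [43.83, 29.88, 22.00], grand mean 30.818
SSB = Σnᵢ(x̄ᵢ−x̄)² = 1645.564; SSW = ΣΣ(x−x̄ᵢ)² = 385.708
MSB = 1645.564/2 = 822.7822; MSW = 385.708/19 = 20.3004
F = MSB/MSW = 40.5303
df = (2, 19)
p-value (upper-tail) = 0.00000
At α=0.05: p < α → reject H₀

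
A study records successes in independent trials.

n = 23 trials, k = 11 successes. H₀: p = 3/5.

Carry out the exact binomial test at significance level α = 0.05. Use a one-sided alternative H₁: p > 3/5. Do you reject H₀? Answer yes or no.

Exact binomial: n=23, k=11, p₀=3/5=0.6000
P(X≥11) from Σ C(n,i)·p₀^i·(1−p₀)^(n−i)
p-value (one-sided, H₁ greater) = 0.91865
At α=0.05: p ≥ α → fail to reject H₀

reject H₀: no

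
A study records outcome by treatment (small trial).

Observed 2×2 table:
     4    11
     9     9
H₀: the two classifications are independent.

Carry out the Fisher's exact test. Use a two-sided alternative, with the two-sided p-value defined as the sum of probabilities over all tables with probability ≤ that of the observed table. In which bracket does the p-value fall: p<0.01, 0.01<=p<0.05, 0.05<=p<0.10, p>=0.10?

Margins: r₁=15, r₂=18, c₁=13, c₂=20, n=33
p_obs = C(15,4)·C(18,9)/C(33,13); sum pmf over tables with pmf ≤ p_obs
p-value (two-sided) = 0.28442
→ bracket: p>=0.10

p-value bracket: p>=0.10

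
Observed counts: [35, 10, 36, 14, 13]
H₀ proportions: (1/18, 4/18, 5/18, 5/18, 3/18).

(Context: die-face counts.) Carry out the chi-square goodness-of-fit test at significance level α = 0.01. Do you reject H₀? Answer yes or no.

n = 108; E_i = n·p_i = [6.00, 24.00, 30.00, 30.00, 18.00]
χ² = (35−6.00)²/6.00 + (10−24.00)²/24.00 + (36−30.00)²/30.00 + (14−30.00)²/30.00 + (13−18.00)²/18.00 = 159.4556
df = 4
p-value (upper-tail) = 0.00000
At α=0.01: p < α → reject H₀

reject H₀: yes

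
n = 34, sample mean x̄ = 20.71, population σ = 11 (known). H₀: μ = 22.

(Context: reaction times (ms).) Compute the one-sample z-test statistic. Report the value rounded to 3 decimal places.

test statistic = -0.684

SE = σ/√n = 11/√34 = 1.8865
z = (x̄−μ₀)/SE = (20.71−22)/1.8865 = -0.6838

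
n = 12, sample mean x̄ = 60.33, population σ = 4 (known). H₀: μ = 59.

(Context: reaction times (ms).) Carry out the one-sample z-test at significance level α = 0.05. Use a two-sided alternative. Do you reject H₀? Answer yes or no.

reject H₀: no

SE = σ/√n = 4/√12 = 1.1547
z = (x̄−μ₀)/SE = (60.33−59)/1.1547 = 1.1518
p-value (two-sided) = 0.24940
At α=0.05: p ≥ α → fail to reject H₀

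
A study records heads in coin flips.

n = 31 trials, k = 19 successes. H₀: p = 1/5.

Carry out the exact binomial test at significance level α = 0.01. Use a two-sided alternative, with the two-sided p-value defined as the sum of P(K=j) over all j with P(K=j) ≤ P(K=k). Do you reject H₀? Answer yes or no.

reject H₀: yes

Exact binomial: n=31, k=19, p₀=1/5=0.2000
P(X=j) = C(n,j)·p₀^j·(1−p₀)^(n−j); p = Σ P(X=j) over j with P(X=j) ≤ P(X=19)
p-value (two-sided) = 0.00000
At α=0.01: p < α → reject H₀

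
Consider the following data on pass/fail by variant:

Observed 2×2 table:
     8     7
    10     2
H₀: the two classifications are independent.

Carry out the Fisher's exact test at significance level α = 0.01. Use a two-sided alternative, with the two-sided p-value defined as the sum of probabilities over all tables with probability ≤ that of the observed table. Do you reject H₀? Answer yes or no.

reject H₀: no

Margins: r₁=15, r₂=12, c₁=18, c₂=9, n=27
p_obs = C(15,8)·C(12,10)/C(27,18); sum pmf over tables with pmf ≤ p_obs
p-value (two-sided) = 0.21724
At α=0.01: p ≥ α → fail to reject H₀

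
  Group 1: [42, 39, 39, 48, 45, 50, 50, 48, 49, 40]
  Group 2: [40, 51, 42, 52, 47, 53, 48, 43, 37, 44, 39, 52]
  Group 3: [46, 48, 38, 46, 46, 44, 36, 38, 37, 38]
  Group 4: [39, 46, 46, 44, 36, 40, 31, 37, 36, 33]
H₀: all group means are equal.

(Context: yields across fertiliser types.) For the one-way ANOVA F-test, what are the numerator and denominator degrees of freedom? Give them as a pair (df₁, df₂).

k = 4 groups, N = 42 total
df = (k−1, N−k) = (4−1, 42−4) = (3, 38)

degrees of freedom = [3, 38]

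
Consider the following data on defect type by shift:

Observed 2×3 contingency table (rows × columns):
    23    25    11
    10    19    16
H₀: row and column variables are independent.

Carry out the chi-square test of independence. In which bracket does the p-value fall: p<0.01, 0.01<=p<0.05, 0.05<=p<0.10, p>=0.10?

p-value bracket: 0.05<=p<0.10

Row totals [59, 45], col totals [33, 44, 27], n=104
χ² = (23−18.72)²/18.72 + (25−24.96)²/24.96 + (11−15.32)²/15.32 + (10−14.28)²/14.28 + (19−19.04)²/19.04 + (16−11.68)²/11.68 = 5.0726
df = 2
p-value (upper-tail) = 0.07916
→ bracket: 0.05<=p<0.10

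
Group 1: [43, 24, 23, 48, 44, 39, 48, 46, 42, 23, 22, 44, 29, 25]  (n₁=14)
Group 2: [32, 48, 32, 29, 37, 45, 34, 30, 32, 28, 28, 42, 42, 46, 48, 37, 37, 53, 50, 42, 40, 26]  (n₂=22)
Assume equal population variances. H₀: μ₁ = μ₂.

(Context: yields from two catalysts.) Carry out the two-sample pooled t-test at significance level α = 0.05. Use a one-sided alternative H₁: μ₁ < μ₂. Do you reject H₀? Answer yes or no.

x̄₁=35.714, s₁=10.586, n₁=14
x̄₂=38.091, s₂=8.017, n₂=22
s_p² = [13·10.586² + 21·8.017²]/34 = 82.5493
SE = √(s_p²·(1/14+1/22)) = 3.1062
t = (35.714−38.091)/3.1062 = -0.7651
df = 34
p-value (one-sided, H₁ less) = 0.22474
At α=0.05: p ≥ α → fail to reject H₀

reject H₀: no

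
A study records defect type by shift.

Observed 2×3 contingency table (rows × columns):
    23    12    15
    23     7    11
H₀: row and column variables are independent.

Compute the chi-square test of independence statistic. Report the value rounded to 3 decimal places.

Row totals [50, 41], col totals [46, 19, 26], n=91
χ² = (23−25.27)²/25.27 + (12−10.44)²/10.44 + (15−14.29)²/14.29 + (23−20.73)²/20.73 + (7−8.56)²/8.56 + (11−11.71)²/11.71 = 1.0513
df = 2

test statistic = 1.051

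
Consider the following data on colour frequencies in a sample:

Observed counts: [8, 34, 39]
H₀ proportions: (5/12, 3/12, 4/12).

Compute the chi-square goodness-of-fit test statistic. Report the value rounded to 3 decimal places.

test statistic = 34.316

n = 81; E_i = n·p_i = [33.75, 20.25, 27.00]
χ² = (8−33.75)²/33.75 + (34−20.25)²/20.25 + (39−27.00)²/27.00 = 34.3160
df = 2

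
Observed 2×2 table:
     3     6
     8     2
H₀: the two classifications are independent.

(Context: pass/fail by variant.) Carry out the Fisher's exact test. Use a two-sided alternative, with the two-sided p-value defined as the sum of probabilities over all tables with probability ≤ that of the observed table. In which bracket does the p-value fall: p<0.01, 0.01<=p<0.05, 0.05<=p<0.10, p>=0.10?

Margins: r₁=9, r₂=10, c₁=11, c₂=8, n=19
p_obs = C(9,3)·C(10,8)/C(19,11); sum pmf over tables with pmf ≤ p_obs
p-value (two-sided) = 0.06978
→ bracket: 0.05<=p<0.10

p-value bracket: 0.05<=p<0.10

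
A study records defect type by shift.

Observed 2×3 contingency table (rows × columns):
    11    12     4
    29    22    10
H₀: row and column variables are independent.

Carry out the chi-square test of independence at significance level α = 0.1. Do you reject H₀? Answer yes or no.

reject H₀: no

Row totals [27, 61], col totals [40, 34, 14], n=88
χ² = (11−12.27)²/12.27 + (12−10.43)²/10.43 + (4−4.30)²/4.30 + (29−27.73)²/27.73 + (22−23.57)²/23.57 + (10−9.70)²/9.70 = 0.5598
df = 2
p-value (upper-tail) = 0.75586
At α=0.1: p ≥ α → fail to reject H₀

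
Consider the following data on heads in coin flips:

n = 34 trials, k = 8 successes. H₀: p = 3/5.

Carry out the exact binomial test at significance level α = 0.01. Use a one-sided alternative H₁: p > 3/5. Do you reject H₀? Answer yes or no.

reject H₀: no

Exact binomial: n=34, k=8, p₀=3/5=0.6000
P(X≥8) from Σ C(n,i)·p₀^i·(1−p₀)^(n−i)
p-value (one-sided, H₁ greater) = 1.00000
At α=0.01: p ≥ α → fail to reject H₀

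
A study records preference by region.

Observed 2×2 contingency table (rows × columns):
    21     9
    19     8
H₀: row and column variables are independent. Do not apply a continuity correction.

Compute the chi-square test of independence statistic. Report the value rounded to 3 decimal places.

test statistic = 0.001

Row totals [30, 27], col totals [40, 17], n=57
χ² = (21−21.05)²/21.05 + (9−8.95)²/8.95 + (19−18.95)²/18.95 + (8−8.05)²/8.05 = 0.0009
df = 1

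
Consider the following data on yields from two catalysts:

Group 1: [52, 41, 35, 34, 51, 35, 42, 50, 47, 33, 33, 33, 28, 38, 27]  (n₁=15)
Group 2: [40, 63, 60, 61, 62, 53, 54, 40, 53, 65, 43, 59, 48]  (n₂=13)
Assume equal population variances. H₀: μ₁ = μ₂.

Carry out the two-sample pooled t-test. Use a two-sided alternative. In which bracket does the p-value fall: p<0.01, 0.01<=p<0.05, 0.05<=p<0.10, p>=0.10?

p-value bracket: p<0.01

x̄₁=38.600, s₁=8.192, n₁=15
x̄₂=53.923, s₂=8.789, n₂=13
s_p² = [14·8.192² + 12·8.789²]/26 = 71.7893
SE = √(s_p²·(1/15+1/13)) = 3.2106
t = (38.600−53.923)/3.2106 = -4.7726
df = 26
p-value (two-sided) = 0.00006
→ bracket: p<0.01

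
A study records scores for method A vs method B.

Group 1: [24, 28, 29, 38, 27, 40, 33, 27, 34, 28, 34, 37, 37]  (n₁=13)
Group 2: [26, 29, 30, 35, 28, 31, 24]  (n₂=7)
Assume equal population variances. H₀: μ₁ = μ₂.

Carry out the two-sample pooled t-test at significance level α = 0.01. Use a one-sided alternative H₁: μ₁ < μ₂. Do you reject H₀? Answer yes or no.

x̄₁=32.000, s₁=5.115, n₁=13
x̄₂=29.000, s₂=3.559, n₂=7
s_p² = [12·5.115² + 6·3.559²]/18 = 21.6667
SE = √(s_p²·(1/13+1/7)) = 2.1822
t = (32.000−29.000)/2.1822 = 1.3748
df = 18
p-value (one-sided, H₁ less) = 0.90696
At α=0.01: p ≥ α → fail to reject H₀

reject H₀: no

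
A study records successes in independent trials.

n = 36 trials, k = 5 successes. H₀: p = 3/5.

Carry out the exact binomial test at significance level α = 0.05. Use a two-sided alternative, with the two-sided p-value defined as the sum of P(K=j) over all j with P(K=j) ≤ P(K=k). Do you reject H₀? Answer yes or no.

reject H₀: yes

Exact binomial: n=36, k=5, p₀=3/5=0.6000
P(X=j) = C(n,j)·p₀^j·(1−p₀)^(n−j); p = Σ P(X=j) over j with P(X=j) ≤ P(X=5)
p-value (two-sided) = 0.00000
At α=0.05: p < α → reject H₀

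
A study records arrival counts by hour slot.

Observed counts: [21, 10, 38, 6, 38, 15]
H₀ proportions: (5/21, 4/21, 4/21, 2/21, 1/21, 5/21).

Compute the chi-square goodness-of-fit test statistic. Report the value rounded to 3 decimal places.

n = 128; E_i = n·p_i = [30.48, 24.38, 24.38, 12.19, 6.10, 30.48]
χ² = (21−30.48)²/30.48 + (10−24.38)²/24.38 + (38−24.38)²/24.38 + (6−12.19)²/12.19 + (38−6.10)²/6.10 + (15−30.48)²/30.48 = 197.0406
df = 5

test statistic = 197.041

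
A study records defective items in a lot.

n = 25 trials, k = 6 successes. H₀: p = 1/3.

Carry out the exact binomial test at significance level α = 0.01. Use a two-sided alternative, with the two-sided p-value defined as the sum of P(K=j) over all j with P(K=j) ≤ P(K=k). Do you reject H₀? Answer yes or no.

Exact binomial: n=25, k=6, p₀=1/3=0.3333
P(X=j) = C(n,j)·p₀^j·(1−p₀)^(n−j); p = Σ P(X=j) over j with P(X=j) ≤ P(X=6)
p-value (two-sided) = 0.39952
At α=0.01: p ≥ α → fail to reject H₀

reject H₀: no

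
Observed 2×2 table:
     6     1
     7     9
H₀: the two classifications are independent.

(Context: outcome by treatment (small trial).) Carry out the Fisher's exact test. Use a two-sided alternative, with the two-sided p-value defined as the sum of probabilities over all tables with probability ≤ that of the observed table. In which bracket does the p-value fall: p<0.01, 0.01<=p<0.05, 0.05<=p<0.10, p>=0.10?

p-value bracket: 0.05<=p<0.10

Margins: r₁=7, r₂=16, c₁=13, c₂=10, n=23
p_obs = C(7,6)·C(16,7)/C(23,13); sum pmf over tables with pmf ≤ p_obs
p-value (two-sided) = 0.08862
→ bracket: 0.05<=p<0.10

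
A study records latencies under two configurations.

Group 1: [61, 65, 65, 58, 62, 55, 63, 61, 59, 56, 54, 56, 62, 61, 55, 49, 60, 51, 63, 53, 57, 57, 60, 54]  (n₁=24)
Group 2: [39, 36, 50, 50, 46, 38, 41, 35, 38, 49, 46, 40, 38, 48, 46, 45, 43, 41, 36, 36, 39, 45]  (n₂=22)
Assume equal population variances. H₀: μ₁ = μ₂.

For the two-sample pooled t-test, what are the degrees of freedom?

df = n₁ + n₂ − 2 = 24 + 22 − 2 = 44

degrees of freedom = 44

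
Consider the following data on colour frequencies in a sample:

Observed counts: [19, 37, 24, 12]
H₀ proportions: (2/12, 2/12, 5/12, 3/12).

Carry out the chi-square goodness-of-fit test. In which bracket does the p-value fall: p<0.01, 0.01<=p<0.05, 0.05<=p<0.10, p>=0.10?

n = 92; E_i = n·p_i = [15.33, 15.33, 38.33, 23.00]
χ² = (19−15.33)²/15.33 + (37−15.33)²/15.33 + (24−38.33)²/38.33 + (12−23.00)²/23.00 = 42.1130
df = 3
p-value (upper-tail) = 0.00000
→ bracket: p<0.01

p-value bracket: p<0.01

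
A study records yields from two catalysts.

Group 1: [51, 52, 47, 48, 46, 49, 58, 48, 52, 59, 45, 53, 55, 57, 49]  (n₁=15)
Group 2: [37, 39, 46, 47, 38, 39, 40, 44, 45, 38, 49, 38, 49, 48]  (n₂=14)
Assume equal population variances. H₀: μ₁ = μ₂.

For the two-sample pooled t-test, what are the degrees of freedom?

df = n₁ + n₂ − 2 = 15 + 14 − 2 = 27

degrees of freedom = 27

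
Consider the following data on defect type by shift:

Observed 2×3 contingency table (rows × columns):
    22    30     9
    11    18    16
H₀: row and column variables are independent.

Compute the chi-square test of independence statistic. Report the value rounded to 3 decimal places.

test statistic = 6.356

Row totals [61, 45], col totals [33, 48, 25], n=106
χ² = (22−18.99)²/18.99 + (30−27.62)²/27.62 + (9−14.39)²/14.39 + (11−14.01)²/14.01 + (18−20.38)²/20.38 + (16−10.61)²/10.61 = 6.3564
df = 2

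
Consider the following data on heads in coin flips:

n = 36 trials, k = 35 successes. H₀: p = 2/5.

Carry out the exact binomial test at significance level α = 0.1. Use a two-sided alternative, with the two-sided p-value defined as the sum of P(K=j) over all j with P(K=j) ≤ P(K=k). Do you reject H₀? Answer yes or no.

Exact binomial: n=36, k=35, p₀=2/5=0.4000
P(X=j) = C(n,j)·p₀^j·(1−p₀)^(n−j); p = Σ P(X=j) over j with P(X=j) ≤ P(X=35)
p-value (two-sided) = 0.00000
At α=0.1: p < α → reject H₀

reject H₀: yes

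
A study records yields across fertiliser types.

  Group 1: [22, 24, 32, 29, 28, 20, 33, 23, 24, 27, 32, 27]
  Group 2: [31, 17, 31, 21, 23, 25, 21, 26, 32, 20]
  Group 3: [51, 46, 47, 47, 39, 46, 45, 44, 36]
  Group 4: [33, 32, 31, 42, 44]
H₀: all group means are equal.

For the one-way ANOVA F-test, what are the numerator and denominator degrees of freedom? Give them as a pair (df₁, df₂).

degrees of freedom = [3, 32]

k = 4 groups, N = 36 total
df = (k−1, N−k) = (4−1, 36−4) = (3, 32)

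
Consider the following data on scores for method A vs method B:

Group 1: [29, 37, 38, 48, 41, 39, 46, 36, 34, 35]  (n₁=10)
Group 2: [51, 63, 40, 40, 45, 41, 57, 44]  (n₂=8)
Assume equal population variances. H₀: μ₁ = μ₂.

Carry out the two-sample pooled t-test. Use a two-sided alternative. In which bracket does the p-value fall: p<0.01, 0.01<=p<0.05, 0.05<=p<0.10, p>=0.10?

x̄₁=38.300, s₁=5.618, n₁=10
x̄₂=47.625, s₂=8.585, n₂=8
s_p² = [9·5.618² + 7·8.585²]/16 = 49.9984
SE = √(s_p²·(1/10+1/8)) = 3.3540
t = (38.300−47.625)/3.3540 = -2.7802
df = 16
p-value (two-sided) = 0.01338
→ bracket: 0.01<=p<0.05

p-value bracket: 0.01<=p<0.05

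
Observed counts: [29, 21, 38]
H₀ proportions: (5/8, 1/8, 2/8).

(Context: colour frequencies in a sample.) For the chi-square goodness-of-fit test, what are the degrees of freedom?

degrees of freedom = 2

df = k − 1 = 3 − 1 = 2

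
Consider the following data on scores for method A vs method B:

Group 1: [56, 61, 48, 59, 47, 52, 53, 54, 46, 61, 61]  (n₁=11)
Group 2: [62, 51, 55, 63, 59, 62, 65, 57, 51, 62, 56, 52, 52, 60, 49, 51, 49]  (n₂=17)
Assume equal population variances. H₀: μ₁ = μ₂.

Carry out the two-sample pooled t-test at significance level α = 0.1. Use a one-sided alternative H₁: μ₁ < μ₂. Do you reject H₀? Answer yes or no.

x̄₁=54.364, s₁=5.732, n₁=11
x̄₂=56.235, s₂=5.414, n₂=17
s_p² = [10·5.732² + 16·5.414²]/26 = 30.6771
SE = √(s_p²·(1/11+1/17)) = 2.1432
t = (54.364−56.235)/2.1432 = -0.8733
df = 26
p-value (one-sided, H₁ less) = 0.19525
At α=0.1: p ≥ α → fail to reject H₀

reject H₀: no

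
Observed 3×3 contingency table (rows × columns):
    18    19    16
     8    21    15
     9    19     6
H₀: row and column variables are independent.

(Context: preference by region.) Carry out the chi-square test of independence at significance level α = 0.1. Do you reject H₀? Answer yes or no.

Row totals [53, 44, 34], col totals [35, 59, 37], n=131
χ² = (18−14.16)²/14.16 + (19−23.87)²/23.87 + (16−14.97)²/14.97 + (8−11.76)²/11.76 + (21−19.82)²/19.82 + (15−12.43)²/12.43 + (9−9.08)²/9.08 + (19−15.31)²/15.31 + (6−9.60)²/9.60 = 6.1492
df = 4
p-value (upper-tail) = 0.18828
At α=0.1: p ≥ α → fail to reject H₀

reject H₀: no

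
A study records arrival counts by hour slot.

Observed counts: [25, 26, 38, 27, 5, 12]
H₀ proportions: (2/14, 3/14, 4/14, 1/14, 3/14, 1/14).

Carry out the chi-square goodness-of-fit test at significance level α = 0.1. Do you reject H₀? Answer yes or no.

reject H₀: yes

n = 133; E_i = n·p_i = [19.00, 28.50, 38.00, 9.50, 28.50, 9.50]
χ² = (25−19.00)²/19.00 + (26−28.50)²/28.50 + (38−38.00)²/38.00 + (27−9.50)²/9.50 + (5−28.50)²/28.50 + (12−9.50)²/9.50 = 54.3860
df = 5
p-value (upper-tail) = 0.00000
At α=0.1: p < α → reject H₀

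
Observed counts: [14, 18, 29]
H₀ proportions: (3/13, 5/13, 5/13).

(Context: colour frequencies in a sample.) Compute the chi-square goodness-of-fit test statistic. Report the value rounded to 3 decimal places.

n = 61; E_i = n·p_i = [14.08, 23.46, 23.46]
χ² = (14−14.08)²/14.08 + (18−23.46)²/23.46 + (29−23.46)²/23.46 = 2.5792
df = 2

test statistic = 2.579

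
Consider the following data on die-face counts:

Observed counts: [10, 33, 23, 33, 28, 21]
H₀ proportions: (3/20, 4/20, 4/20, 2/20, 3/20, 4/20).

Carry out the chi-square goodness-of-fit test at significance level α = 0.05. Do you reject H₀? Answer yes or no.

n = 148; E_i = n·p_i = [22.20, 29.60, 29.60, 14.80, 22.20, 29.60]
χ² = (10−22.20)²/22.20 + (33−29.60)²/29.60 + (23−29.60)²/29.60 + (33−14.80)²/14.80 + (28−22.20)²/22.20 + (21−29.60)²/29.60 = 34.9617
df = 5
p-value (upper-tail) = 0.00000
At α=0.05: p < α → reject H₀

reject H₀: yes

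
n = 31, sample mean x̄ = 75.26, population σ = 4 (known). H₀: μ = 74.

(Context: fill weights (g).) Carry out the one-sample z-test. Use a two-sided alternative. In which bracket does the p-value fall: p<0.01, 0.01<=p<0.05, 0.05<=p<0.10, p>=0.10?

SE = σ/√n = 4/√31 = 0.7184
z = (x̄−μ₀)/SE = (75.26−74)/0.7184 = 1.7538
p-value (two-sided) = 0.07946
→ bracket: 0.05<=p<0.10

p-value bracket: 0.05<=p<0.10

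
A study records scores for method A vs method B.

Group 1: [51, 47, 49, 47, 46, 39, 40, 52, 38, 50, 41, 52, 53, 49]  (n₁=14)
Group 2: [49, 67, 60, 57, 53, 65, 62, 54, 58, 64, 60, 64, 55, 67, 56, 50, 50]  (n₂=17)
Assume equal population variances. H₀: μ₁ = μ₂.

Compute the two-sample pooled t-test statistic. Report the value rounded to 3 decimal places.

x̄₁=46.714, s₁=5.180, n₁=14
x̄₂=58.294, s₂=5.966, n₂=17
s_p² = [13·5.180² + 16·5.966²]/29 = 31.6685
SE = √(s_p²·(1/14+1/17)) = 2.0310
t = (46.714−58.294)/2.0310 = -5.7016
df = 29

test statistic = -5.702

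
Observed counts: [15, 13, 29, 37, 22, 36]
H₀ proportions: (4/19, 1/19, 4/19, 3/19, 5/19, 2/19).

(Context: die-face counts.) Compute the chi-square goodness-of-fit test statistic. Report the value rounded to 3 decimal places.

test statistic = 52.579

n = 152; E_i = n·p_i = [32.00, 8.00, 32.00, 24.00, 40.00, 16.00]
χ² = (15−32.00)²/32.00 + (13−8.00)²/8.00 + (29−32.00)²/32.00 + (37−24.00)²/24.00 + (22−40.00)²/40.00 + (36−16.00)²/16.00 = 52.5792
df = 5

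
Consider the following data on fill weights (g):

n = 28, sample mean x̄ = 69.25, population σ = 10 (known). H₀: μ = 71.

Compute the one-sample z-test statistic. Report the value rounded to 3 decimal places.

test statistic = -0.926

SE = σ/√n = 10/√28 = 1.8898
z = (x̄−μ₀)/SE = (69.25−71)/1.8898 = -0.9260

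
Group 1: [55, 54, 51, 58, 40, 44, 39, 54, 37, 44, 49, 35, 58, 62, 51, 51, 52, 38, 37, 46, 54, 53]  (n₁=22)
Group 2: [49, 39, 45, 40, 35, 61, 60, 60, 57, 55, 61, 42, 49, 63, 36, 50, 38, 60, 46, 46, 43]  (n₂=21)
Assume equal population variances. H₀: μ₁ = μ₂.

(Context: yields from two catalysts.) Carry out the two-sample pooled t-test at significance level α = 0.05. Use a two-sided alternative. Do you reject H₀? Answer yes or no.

x̄₁=48.273, s₁=7.905, n₁=22
x̄₂=49.286, s₂=9.307, n₂=21
s_p² = [21·7.905² + 20·9.307²]/41 = 74.2597
SE = √(s_p²·(1/22+1/21)) = 2.6290
t = (48.273−49.286)/2.6290 = -0.3853
df = 41
p-value (two-sided) = 0.70200
At α=0.05: p ≥ α → fail to reject H₀

reject H₀: no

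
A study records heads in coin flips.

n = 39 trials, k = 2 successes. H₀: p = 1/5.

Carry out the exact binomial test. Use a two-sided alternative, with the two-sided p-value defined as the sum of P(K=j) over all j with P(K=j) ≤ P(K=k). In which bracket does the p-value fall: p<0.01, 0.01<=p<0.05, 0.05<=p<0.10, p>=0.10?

Exact binomial: n=39, k=2, p₀=1/5=0.2000
P(X=j) = C(n,j)·p₀^j·(1−p₀)^(n−j); p = Σ P(X=j) over j with P(X=j) ≤ P(X=2)
p-value (two-sided) = 0.01553
→ bracket: 0.01<=p<0.05

p-value bracket: 0.01<=p<0.05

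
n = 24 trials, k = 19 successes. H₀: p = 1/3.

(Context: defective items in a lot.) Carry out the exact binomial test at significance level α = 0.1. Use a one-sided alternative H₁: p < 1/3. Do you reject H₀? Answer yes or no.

Exact binomial: n=24, k=19, p₀=1/3=0.3333
P(X≤19) from Σ C(n,i)·p₀^i·(1−p₀)^(n−i)
p-value (one-sided, H₁ less) = 1.00000
At α=0.1: p ≥ α → fail to reject H₀

reject H₀: no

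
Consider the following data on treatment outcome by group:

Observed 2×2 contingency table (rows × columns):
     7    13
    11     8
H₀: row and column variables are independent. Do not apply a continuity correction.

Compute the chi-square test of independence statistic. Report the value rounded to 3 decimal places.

Row totals [20, 19], col totals [18, 21], n=39
χ² = (7−9.23)²/9.23 + (13−10.77)²/10.77 + (11−8.77)²/8.77 + (8−10.23)²/10.23 = 2.0551
df = 1

test statistic = 2.055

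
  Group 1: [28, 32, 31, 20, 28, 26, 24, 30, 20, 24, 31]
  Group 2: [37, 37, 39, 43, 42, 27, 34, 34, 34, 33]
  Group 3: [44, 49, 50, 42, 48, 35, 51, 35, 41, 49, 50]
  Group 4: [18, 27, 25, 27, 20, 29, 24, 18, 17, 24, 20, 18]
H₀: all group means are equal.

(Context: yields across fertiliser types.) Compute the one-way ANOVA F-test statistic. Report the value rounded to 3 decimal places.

test statistic = 49.227

Group means [26.73, 36.00, 44.91, 22.25], grand mean 32.159
SSB = Σnᵢ(x̄ᵢ−x̄)² = 3438.545; SSW = ΣΣ(x−x̄ᵢ)² = 931.341
MSB = 3438.545/3 = 1146.1818; MSW = 931.341/40 = 23.2835
F = MSB/MSW = 49.2272
df = (3, 40)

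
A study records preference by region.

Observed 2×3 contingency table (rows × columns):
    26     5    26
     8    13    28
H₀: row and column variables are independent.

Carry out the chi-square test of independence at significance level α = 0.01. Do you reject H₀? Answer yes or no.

Row totals [57, 49], col totals [34, 18, 54], n=106
χ² = (26−18.28)²/18.28 + (5−9.68)²/9.68 + (26−29.04)²/29.04 + (8−15.72)²/15.72 + (13−8.32)²/8.32 + (28−24.96)²/24.96 = 12.6272
df = 2
p-value (upper-tail) = 0.00181
At α=0.01: p < α → reject H₀

reject H₀: yes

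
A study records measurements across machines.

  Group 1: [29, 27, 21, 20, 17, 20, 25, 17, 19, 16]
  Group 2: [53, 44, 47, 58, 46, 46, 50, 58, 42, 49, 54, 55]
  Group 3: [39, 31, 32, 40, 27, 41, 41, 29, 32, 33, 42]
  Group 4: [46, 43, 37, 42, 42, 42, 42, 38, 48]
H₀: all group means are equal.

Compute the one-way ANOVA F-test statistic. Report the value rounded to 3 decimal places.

test statistic = 69.233

Group means [21.10, 50.17, 35.18, 42.22], grand mean 37.619
SSB = Σnᵢ(x̄ᵢ−x̄)² = 4874.146; SSW = ΣΣ(x−x̄ᵢ)² = 891.759
MSB = 4874.146/3 = 1624.7154; MSW = 891.759/38 = 23.4673
F = MSB/MSW = 69.2331
df = (3, 38)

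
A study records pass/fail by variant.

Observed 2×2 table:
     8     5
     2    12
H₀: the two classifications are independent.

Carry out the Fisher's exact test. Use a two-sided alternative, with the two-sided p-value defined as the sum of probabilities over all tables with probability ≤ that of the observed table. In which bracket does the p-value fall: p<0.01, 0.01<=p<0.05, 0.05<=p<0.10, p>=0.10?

p-value bracket: 0.01<=p<0.05

Margins: r₁=13, r₂=14, c₁=10, c₂=17, n=27
p_obs = C(13,8)·C(14,2)/C(27,10); sum pmf over tables with pmf ≤ p_obs
p-value (two-sided) = 0.01831
→ bracket: 0.01<=p<0.05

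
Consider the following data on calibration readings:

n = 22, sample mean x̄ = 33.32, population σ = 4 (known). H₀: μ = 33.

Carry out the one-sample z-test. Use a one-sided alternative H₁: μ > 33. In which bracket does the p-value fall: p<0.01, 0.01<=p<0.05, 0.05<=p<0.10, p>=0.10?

p-value bracket: p>=0.10

SE = σ/√n = 4/√22 = 0.8528
z = (x̄−μ₀)/SE = (33.32−33)/0.8528 = 0.3752
p-value (one-sided, H₁ greater) = 0.35374
→ bracket: p>=0.10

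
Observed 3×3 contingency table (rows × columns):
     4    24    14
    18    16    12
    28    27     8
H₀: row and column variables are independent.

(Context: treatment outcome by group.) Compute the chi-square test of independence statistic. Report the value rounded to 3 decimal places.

test statistic = 17.674

Row totals [42, 46, 63], col totals [50, 67, 34], n=151
χ² = (4−13.91)²/13.91 + (24−18.64)²/18.64 + (14−9.46)²/9.46 + (18−15.23)²/15.23 + (16−20.41)²/20.41 + (12−10.36)²/10.36 + (28−20.86)²/20.86 + (27−27.95)²/27.95 + (8−14.19)²/14.19 = 17.6737
df = 4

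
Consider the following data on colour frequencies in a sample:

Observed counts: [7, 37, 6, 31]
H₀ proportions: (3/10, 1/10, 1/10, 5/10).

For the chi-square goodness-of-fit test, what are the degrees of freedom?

degrees of freedom = 3

df = k − 1 = 4 − 1 = 3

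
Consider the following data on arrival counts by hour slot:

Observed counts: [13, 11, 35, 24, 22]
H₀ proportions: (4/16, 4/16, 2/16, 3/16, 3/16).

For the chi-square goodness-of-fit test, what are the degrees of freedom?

degrees of freedom = 4

df = k − 1 = 5 − 1 = 4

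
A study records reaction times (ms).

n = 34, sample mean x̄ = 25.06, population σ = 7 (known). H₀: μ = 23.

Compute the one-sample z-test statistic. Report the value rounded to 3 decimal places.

test statistic = 1.716

SE = σ/√n = 7/√34 = 1.2005
z = (x̄−μ₀)/SE = (25.06−23)/1.2005 = 1.7160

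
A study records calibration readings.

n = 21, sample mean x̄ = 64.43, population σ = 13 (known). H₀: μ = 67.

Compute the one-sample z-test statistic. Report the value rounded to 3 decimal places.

test statistic = -0.906

SE = σ/√n = 13/√21 = 2.8368
z = (x̄−μ₀)/SE = (64.43−67)/2.8368 = -0.9059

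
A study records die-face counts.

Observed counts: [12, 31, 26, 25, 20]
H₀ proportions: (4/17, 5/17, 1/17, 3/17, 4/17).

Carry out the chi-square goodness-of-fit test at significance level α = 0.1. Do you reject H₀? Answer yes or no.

n = 114; E_i = n·p_i = [26.82, 33.53, 6.71, 20.12, 26.82]
χ² = (12−26.82)²/26.82 + (31−33.53)²/33.53 + (26−6.71)²/6.71 + (25−20.12)²/20.12 + (20−26.82)²/26.82 = 66.8164
df = 4
p-value (upper-tail) = 0.00000
At α=0.1: p < α → reject H₀

reject H₀: yes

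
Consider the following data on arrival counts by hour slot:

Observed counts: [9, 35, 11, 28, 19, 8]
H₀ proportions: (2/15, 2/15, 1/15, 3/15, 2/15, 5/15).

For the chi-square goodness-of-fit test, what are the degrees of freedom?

degrees of freedom = 5

df = k − 1 = 6 − 1 = 5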